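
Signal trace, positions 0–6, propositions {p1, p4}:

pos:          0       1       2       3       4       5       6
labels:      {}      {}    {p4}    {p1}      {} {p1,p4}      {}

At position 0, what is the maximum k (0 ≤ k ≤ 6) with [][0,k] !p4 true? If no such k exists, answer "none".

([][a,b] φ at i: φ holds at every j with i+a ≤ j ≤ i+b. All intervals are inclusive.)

!p4 must hold from j=0 onward; find where it first fails.
  j=0: holds
  j=1: holds
  j=2: fails
Holds on [0,1], so largest k = 1.

1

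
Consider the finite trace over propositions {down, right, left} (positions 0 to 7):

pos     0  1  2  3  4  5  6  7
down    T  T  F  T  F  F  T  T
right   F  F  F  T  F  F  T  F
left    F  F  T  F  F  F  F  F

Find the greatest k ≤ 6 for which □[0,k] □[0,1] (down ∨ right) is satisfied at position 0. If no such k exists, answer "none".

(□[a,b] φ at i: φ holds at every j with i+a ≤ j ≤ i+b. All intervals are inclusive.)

□[0,1] (down ∨ right) must hold from j=0 onward; find where it first fails.
  j=0: holds
  j=1: fails
Holds on [0,0], so largest k = 0.

0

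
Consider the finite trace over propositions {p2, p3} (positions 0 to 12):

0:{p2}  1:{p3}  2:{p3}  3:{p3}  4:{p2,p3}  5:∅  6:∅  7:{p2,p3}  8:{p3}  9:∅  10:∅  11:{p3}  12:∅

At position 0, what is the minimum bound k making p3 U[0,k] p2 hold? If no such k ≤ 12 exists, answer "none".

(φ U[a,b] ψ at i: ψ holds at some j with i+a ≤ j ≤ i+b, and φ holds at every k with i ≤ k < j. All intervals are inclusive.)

Need earliest j ≥ 0 with p2, and p3 at every k in [0,j-1].
  j=0: rhs holds (empty prefix). k = 0.

0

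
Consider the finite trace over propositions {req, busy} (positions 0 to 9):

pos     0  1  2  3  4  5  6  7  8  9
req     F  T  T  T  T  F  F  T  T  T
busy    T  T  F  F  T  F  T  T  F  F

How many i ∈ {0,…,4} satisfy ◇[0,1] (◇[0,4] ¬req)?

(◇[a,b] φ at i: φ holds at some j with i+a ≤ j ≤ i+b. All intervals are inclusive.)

Evaluate at each i in [0,4]:
  i=0: ✓ (witness j=0)
  i=1: ✓ (witness j=1)
  i=2: ✓ (witness j=2)
  i=3: ✓ (witness j=3)
  i=4: ✓ (witness j=4)
Positions where it holds: {0, 1, 2, 3, 4} → 5.

5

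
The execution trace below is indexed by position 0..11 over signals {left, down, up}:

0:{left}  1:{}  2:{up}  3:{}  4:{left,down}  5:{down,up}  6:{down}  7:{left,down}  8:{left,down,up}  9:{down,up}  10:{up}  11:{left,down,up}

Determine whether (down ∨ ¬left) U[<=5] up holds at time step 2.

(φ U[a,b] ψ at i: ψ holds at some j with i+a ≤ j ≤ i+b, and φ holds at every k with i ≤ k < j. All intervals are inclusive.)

Holds

Need some j in [2,7] with up, and (down ∨ ¬left) at every k in [2,j-1].
  j=2: up holds; no prefix to check → satisfied.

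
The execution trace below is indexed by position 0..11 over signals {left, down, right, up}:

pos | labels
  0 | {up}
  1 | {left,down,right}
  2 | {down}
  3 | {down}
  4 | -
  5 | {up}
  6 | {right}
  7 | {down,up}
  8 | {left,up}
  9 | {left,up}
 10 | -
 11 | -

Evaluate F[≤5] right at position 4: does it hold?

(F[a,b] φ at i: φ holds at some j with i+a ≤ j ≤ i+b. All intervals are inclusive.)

True

Check right at each j in [4,9]:
  j=4: false
  j=5: false
  j=6: true
  j=7: false
  j=8: false
  j=9: false
Found at j=6 → formula holds.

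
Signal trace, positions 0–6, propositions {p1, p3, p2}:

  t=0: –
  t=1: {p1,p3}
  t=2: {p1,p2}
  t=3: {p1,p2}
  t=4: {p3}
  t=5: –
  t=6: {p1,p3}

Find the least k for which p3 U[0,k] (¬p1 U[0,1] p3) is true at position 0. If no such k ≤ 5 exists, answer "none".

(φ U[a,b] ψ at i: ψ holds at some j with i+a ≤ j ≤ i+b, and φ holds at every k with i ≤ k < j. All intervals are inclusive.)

0

Need earliest j ≥ 0 with (¬p1 U[0,1] p3), and p3 at every k in [0,j-1].
  j=0: rhs holds (empty prefix). k = 0.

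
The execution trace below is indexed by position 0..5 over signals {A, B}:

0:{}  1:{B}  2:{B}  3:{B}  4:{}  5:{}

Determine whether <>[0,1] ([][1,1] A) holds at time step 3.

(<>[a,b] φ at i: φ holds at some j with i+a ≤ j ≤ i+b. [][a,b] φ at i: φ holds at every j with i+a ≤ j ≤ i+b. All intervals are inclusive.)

Check [][1,1] A at each j in [3,4]:
  j=3: fails at 4
  j=4: fails at 5
No position in the window satisfies it → formula fails.

No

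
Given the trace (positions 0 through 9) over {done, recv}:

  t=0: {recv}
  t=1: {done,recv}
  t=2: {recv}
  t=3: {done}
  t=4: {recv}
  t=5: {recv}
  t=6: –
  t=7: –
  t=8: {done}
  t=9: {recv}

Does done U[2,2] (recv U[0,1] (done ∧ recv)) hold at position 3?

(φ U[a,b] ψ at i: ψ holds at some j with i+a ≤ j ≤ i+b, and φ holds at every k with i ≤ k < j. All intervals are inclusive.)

False

Need some j in [5,5] with (recv U[0,1] (done ∧ recv)), and done at every k in [3,j-1].
  j=5: (recv U[0,1] (done ∧ recv)) — fails.
No j in the window works → until fails.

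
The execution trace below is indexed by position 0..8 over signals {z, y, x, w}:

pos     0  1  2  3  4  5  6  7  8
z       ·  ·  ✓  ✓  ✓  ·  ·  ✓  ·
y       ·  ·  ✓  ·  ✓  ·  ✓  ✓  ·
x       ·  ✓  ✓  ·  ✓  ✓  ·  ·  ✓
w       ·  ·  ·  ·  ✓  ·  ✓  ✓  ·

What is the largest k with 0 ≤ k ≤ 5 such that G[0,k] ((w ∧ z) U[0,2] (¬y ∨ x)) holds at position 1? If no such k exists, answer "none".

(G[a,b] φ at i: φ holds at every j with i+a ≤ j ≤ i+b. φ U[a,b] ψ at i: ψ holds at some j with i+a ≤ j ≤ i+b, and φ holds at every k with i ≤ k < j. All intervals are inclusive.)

((w ∧ z) U[0,2] (¬y ∨ x)) must hold from j=1 onward; find where it first fails.
  j=1: holds
  j=2: holds
  j=3: holds
  j=4: holds
  j=5: holds
  j=6: fails
Holds on [1,5], so largest k = 4.

4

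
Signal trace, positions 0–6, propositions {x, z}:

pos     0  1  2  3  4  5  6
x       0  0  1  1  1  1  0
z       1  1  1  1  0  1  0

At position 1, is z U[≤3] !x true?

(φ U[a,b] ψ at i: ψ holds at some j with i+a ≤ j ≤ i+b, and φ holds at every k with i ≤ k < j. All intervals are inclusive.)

Need some j in [1,4] with !x, and z at every k in [1,j-1].
  j=1: !x holds; no prefix to check → satisfied.

Holds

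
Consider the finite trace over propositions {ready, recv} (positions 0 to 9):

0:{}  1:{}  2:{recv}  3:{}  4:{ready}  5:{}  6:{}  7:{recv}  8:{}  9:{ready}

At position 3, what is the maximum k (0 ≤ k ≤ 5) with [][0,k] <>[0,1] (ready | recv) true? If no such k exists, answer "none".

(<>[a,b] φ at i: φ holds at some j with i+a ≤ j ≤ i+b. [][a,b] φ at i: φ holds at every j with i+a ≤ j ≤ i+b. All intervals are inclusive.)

1

<>[0,1] (ready | recv) must hold from j=3 onward; find where it first fails.
  j=3: holds
  j=4: holds
  j=5: fails
Holds on [3,4], so largest k = 1.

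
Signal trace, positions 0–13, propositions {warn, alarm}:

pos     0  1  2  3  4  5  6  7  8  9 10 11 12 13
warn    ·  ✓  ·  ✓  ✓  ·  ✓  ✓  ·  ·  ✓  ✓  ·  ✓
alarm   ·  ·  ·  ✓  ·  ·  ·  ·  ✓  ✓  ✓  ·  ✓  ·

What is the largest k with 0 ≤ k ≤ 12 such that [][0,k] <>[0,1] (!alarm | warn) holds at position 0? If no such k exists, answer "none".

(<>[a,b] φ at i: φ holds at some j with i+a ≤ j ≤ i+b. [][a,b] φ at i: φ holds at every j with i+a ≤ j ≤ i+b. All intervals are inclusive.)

7

<>[0,1] (!alarm | warn) must hold from j=0 onward; find where it first fails.
  j=0: holds
  j=1: holds
  j=2: holds
  j=3: holds
  j=4: holds
  j=5: holds
  j=6: holds
  j=7: holds
  j=8: fails
Holds on [0,7], so largest k = 7.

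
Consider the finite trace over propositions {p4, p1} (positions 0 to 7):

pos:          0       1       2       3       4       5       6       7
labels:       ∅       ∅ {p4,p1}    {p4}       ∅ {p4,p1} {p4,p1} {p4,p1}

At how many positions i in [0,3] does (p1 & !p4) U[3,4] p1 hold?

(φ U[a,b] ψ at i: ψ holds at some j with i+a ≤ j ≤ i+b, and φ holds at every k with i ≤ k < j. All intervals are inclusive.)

0

Evaluate at each i in [0,3]:
  i=0: ✗ (no rhs in [3,4])
  i=1: ✗ (lhs fails at k=1 before rhs at j=5)
  i=2: ✗ (lhs fails at k=2 before rhs at j=5)
  i=3: ✗ (lhs fails at k=3 before rhs at j=6)
Positions where it holds: {} → 0.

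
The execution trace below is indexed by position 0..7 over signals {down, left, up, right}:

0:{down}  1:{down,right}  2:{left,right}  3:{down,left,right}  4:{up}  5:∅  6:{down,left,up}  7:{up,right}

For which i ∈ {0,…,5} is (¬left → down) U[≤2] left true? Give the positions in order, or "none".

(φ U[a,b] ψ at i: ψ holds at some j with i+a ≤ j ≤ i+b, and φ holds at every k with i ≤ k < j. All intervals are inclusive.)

0, 1, 2, 3

Evaluate at each i in [0,5]:
  i=0: ✓ (rhs at j=2; lhs holds on [0,1])
  i=1: ✓ (rhs at j=2; lhs holds on [1,1])
  i=2: ✓ (rhs at j=2)
  i=3: ✓ (rhs at j=3)
  i=4: ✗ (lhs fails at k=4 before rhs at j=6)
  i=5: ✗ (lhs fails at k=5 before rhs at j=6)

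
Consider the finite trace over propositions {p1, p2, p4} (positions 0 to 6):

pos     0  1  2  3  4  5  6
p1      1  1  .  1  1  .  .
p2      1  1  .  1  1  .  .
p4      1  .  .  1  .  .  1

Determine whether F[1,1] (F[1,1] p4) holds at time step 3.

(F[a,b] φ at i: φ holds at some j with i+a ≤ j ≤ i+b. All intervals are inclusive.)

Check F[1,1] p4 at each j in [4,4]:
  j=4: fails (none in [5,5])
No position in the window satisfies it → formula fails.

Does not hold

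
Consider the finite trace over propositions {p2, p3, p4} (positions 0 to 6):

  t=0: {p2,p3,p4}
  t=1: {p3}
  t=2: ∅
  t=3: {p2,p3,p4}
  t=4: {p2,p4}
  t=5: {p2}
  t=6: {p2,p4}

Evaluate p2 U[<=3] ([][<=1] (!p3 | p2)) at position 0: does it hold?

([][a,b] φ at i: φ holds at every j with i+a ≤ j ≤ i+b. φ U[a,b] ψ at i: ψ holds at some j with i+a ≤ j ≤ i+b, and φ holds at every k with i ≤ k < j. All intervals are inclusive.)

Does not hold

Need some j in [0,3] with [][<=1] (!p3 | p2), and p2 at every k in [0,j-1].
  j=0: [][<=1] (!p3 | p2) — fails at 1.
  j=1: [][<=1] (!p3 | p2) — fails at 1.
  j=2: [][<=1] (!p3 | p2) holds, but p2 fails at k=1 → not this j.
  j=3: [][<=1] (!p3 | p2) holds, but p2 fails at k=1 → not this j.
No j in the window works → until fails.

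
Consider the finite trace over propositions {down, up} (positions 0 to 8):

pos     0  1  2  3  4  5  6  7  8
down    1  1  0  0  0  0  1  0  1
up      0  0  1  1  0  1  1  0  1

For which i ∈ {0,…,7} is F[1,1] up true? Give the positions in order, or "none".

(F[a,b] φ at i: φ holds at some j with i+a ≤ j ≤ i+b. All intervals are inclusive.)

Evaluate at each i in [0,7]:
  i=0: ✗ (none in [1,1])
  i=1: ✓ (witness j=2)
  i=2: ✓ (witness j=3)
  i=3: ✗ (none in [4,4])
  i=4: ✓ (witness j=5)
  i=5: ✓ (witness j=6)
  i=6: ✗ (none in [7,7])
  i=7: ✓ (witness j=8)

1, 2, 4, 5, 7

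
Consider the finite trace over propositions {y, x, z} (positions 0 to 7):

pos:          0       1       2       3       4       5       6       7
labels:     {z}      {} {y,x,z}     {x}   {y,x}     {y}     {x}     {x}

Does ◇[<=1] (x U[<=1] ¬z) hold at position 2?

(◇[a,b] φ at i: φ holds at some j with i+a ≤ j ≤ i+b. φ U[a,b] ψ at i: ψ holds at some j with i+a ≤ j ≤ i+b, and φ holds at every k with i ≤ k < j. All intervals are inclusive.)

Yes

Check (x U[<=1] ¬z) at each j in [2,3]:
  j=2: holds
  j=3: holds
Found at j=2 → formula holds.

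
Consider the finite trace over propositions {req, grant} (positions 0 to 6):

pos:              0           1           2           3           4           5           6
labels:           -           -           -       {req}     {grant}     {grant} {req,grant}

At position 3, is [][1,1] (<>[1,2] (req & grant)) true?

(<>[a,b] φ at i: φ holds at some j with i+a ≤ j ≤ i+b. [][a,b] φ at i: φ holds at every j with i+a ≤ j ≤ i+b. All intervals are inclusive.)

Check <>[1,2] (req & grant) at every j in [4,4]:
  j=4: holds (witness at 6)
All positions satisfy it → formula holds.

Holds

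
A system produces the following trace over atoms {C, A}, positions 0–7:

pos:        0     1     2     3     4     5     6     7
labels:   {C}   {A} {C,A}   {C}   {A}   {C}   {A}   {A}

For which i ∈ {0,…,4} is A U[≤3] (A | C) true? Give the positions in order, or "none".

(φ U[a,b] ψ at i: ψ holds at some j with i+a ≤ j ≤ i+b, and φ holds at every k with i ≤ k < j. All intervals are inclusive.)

Evaluate at each i in [0,4]:
  i=0: ✓ (rhs at j=0)
  i=1: ✓ (rhs at j=1)
  i=2: ✓ (rhs at j=2)
  i=3: ✓ (rhs at j=3)
  i=4: ✓ (rhs at j=4)

0, 1, 2, 3, 4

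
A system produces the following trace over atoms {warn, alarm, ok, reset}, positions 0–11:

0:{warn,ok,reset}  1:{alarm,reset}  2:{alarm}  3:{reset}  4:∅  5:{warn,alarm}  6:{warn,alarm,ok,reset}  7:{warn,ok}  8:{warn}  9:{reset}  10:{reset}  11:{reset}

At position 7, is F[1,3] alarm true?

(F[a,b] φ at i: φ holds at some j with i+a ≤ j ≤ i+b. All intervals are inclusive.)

Check alarm at each j in [8,10]:
  j=8: false
  j=9: false
  j=10: false
No position in the window satisfies it → formula fails.

False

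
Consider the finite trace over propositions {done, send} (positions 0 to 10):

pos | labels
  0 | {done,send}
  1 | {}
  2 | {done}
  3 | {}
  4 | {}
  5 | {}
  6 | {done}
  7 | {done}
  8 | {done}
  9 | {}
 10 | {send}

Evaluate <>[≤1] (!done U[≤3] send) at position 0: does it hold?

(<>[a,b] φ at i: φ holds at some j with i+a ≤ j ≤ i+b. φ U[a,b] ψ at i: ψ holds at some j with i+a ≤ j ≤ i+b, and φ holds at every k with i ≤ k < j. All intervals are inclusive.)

Holds

Check (!done U[≤3] send) at each j in [0,1]:
  j=0: holds
  j=1: fails
Found at j=0 → formula holds.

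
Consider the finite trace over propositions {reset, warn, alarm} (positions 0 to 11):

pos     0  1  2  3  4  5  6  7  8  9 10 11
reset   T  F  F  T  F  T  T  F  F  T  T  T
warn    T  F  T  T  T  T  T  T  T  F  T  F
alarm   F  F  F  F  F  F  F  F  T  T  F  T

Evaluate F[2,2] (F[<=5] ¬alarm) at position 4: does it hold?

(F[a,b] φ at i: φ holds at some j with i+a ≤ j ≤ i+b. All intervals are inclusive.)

Yes

Check F[<=5] ¬alarm at each j in [6,6]:
  j=6: holds (witness at 6)
Found at j=6 → formula holds.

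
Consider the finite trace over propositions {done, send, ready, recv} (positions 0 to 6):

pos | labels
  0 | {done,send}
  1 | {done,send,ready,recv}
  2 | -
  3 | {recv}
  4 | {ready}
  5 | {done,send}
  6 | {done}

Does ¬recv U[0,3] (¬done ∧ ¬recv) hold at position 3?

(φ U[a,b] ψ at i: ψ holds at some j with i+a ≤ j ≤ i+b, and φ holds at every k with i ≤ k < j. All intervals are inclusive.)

Does not hold

Need some j in [3,6] with (¬done ∧ ¬recv), and ¬recv at every k in [3,j-1].
  j=3: (¬done ∧ ¬recv) false.
  j=4: (¬done ∧ ¬recv) holds, but ¬recv fails at k=3 → not this j.
  j=5: (¬done ∧ ¬recv) false.
  j=6: (¬done ∧ ¬recv) false.
No j in the window works → until fails.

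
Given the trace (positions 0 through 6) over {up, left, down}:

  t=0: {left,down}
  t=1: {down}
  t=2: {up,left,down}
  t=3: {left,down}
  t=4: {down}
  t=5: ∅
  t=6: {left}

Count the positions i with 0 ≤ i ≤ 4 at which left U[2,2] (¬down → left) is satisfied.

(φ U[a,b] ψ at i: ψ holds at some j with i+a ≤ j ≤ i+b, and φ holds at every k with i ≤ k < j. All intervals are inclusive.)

1

Evaluate at each i in [0,4]:
  i=0: ✗ (lhs fails at k=1 before rhs at j=2)
  i=1: ✗ (lhs fails at k=1 before rhs at j=3)
  i=2: ✓ (rhs at j=4; lhs holds on [2,3])
  i=3: ✗ (no rhs in [5,5])
  i=4: ✗ (lhs fails at k=4 before rhs at j=6)
Positions where it holds: {2} → 1.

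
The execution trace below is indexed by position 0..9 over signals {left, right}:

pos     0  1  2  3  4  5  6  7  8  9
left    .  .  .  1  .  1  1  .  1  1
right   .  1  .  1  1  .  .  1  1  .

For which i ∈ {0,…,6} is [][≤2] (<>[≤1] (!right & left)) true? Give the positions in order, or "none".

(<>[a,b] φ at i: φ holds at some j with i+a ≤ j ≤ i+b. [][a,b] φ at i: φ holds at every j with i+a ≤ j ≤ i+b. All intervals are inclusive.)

4

Evaluate at each i in [0,6]:
  i=0: ✗ (fails at j=0)
  i=1: ✗ (fails at j=1)
  i=2: ✗ (fails at j=2)
  i=3: ✗ (fails at j=3)
  i=4: ✓ (all of [4,6])
  i=5: ✗ (fails at j=7)
  i=6: ✗ (fails at j=7)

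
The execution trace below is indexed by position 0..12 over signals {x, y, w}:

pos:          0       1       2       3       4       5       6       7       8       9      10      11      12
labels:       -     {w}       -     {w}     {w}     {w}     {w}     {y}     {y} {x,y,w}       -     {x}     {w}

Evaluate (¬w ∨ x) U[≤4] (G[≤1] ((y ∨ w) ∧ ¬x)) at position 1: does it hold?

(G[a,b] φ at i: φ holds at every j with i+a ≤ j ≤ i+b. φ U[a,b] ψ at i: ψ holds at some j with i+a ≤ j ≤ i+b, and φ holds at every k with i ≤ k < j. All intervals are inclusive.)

Does not hold

Need some j in [1,5] with G[≤1] ((y ∨ w) ∧ ¬x), and (¬w ∨ x) at every k in [1,j-1].
  j=1: G[≤1] ((y ∨ w) ∧ ¬x) — fails at 2.
  j=2: G[≤1] ((y ∨ w) ∧ ¬x) — fails at 2.
  j=3: G[≤1] ((y ∨ w) ∧ ¬x) holds, but (¬w ∨ x) fails at k=1 → not this j.
  j=4: G[≤1] ((y ∨ w) ∧ ¬x) holds, but (¬w ∨ x) fails at k=1 → not this j.
  j=5: G[≤1] ((y ∨ w) ∧ ¬x) holds, but (¬w ∨ x) fails at k=1 → not this j.
No j in the window works → until fails.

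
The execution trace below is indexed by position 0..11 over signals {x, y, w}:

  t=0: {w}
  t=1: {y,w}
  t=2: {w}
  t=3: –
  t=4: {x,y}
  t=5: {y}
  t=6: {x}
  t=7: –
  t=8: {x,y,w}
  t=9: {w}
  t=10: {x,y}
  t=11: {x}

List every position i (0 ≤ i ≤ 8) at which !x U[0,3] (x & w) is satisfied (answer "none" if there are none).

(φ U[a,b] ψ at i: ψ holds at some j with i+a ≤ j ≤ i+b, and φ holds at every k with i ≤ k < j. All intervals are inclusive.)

Evaluate at each i in [0,8]:
  i=0: ✗ (no rhs in [0,3])
  i=1: ✗ (no rhs in [1,4])
  i=2: ✗ (no rhs in [2,5])
  i=3: ✗ (no rhs in [3,6])
  i=4: ✗ (no rhs in [4,7])
  i=5: ✗ (lhs fails at k=6 before rhs at j=8)
  i=6: ✗ (lhs fails at k=6 before rhs at j=8)
  i=7: ✓ (rhs at j=8; lhs holds on [7,7])
  i=8: ✓ (rhs at j=8)

7, 8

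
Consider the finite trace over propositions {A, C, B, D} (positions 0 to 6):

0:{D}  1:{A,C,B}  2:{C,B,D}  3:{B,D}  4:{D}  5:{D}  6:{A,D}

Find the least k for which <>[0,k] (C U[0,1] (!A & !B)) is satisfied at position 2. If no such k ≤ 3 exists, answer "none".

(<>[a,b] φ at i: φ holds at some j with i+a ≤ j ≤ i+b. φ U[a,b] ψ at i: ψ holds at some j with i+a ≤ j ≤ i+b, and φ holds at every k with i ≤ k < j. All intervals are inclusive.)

Scan j = 2,3,… for (C U[0,1] (!A & !B)):
  j=2: fails
  j=3: fails
  j=4: holds
First hit at j=4, so smallest k = 4-2 = 2.

2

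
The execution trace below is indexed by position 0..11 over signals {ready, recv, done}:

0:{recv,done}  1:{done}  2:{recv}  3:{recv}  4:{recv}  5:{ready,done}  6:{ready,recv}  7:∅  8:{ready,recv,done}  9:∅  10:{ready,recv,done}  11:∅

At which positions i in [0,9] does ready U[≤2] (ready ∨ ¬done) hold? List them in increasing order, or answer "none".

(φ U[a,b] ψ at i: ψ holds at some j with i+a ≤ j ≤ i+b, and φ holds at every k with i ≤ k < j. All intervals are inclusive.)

2, 3, 4, 5, 6, 7, 8, 9

Evaluate at each i in [0,9]:
  i=0: ✗ (lhs fails at k=0 before rhs at j=2)
  i=1: ✗ (lhs fails at k=1 before rhs at j=2)
  i=2: ✓ (rhs at j=2)
  i=3: ✓ (rhs at j=3)
  i=4: ✓ (rhs at j=4)
  i=5: ✓ (rhs at j=5)
  i=6: ✓ (rhs at j=6)
  i=7: ✓ (rhs at j=7)
  i=8: ✓ (rhs at j=8)
  i=9: ✓ (rhs at j=9)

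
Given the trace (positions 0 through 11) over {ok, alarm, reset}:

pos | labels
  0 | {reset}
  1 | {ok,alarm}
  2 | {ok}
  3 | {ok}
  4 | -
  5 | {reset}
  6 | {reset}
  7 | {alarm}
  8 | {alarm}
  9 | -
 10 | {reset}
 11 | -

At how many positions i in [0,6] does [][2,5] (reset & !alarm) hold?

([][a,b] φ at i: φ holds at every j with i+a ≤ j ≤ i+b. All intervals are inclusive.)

0

Evaluate at each i in [0,6]:
  i=0: ✗ (fails at j=2)
  i=1: ✗ (fails at j=3)
  i=2: ✗ (fails at j=4)
  i=3: ✗ (fails at j=7)
  i=4: ✗ (fails at j=7)
  i=5: ✗ (fails at j=7)
  i=6: ✗ (fails at j=8)
Positions where it holds: {} → 0.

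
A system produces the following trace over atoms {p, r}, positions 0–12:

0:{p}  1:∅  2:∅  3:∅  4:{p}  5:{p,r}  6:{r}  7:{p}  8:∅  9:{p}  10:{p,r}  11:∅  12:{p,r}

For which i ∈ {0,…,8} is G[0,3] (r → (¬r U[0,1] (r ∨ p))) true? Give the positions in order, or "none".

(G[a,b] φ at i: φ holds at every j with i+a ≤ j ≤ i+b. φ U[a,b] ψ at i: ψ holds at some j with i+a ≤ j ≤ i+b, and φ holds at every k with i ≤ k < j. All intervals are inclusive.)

Evaluate at each i in [0,8]:
  i=0: ✓ (all of [0,3])
  i=1: ✓ (all of [1,4])
  i=2: ✓ (all of [2,5])
  i=3: ✓ (all of [3,6])
  i=4: ✓ (all of [4,7])
  i=5: ✓ (all of [5,8])
  i=6: ✓ (all of [6,9])
  i=7: ✓ (all of [7,10])
  i=8: ✓ (all of [8,11])

0, 1, 2, 3, 4, 5, 6, 7, 8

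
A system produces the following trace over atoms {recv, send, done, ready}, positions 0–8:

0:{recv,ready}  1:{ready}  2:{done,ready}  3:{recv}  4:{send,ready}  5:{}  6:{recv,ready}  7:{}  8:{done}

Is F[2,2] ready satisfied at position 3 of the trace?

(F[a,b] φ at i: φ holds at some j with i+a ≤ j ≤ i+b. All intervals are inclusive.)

No

Check ready at each j in [5,5]:
  j=5: false
No position in the window satisfies it → formula fails.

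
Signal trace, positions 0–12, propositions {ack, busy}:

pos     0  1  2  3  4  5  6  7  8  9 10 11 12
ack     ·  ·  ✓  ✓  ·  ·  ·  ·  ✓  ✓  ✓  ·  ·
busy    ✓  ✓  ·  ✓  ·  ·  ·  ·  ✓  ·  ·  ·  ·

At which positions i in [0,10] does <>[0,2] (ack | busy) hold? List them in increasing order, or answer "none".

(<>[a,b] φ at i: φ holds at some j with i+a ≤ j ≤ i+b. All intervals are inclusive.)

Evaluate at each i in [0,10]:
  i=0: ✓ (witness j=0)
  i=1: ✓ (witness j=1)
  i=2: ✓ (witness j=2)
  i=3: ✓ (witness j=3)
  i=4: ✗ (none in [4,6])
  i=5: ✗ (none in [5,7])
  i=6: ✓ (witness j=8)
  i=7: ✓ (witness j=8)
  i=8: ✓ (witness j=8)
  i=9: ✓ (witness j=9)
  i=10: ✓ (witness j=10)

0, 1, 2, 3, 6, 7, 8, 9, 10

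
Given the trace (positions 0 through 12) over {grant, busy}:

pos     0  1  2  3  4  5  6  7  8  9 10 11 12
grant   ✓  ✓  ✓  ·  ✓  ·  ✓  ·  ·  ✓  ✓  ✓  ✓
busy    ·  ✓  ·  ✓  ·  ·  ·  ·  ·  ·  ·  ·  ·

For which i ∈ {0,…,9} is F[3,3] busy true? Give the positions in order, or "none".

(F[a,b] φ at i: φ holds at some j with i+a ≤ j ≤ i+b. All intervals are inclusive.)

Evaluate at each i in [0,9]:
  i=0: ✓ (witness j=3)
  i=1: ✗ (none in [4,4])
  i=2: ✗ (none in [5,5])
  i=3: ✗ (none in [6,6])
  i=4: ✗ (none in [7,7])
  i=5: ✗ (none in [8,8])
  i=6: ✗ (none in [9,9])
  i=7: ✗ (none in [10,10])
  i=8: ✗ (none in [11,11])
  i=9: ✗ (none in [12,12])

0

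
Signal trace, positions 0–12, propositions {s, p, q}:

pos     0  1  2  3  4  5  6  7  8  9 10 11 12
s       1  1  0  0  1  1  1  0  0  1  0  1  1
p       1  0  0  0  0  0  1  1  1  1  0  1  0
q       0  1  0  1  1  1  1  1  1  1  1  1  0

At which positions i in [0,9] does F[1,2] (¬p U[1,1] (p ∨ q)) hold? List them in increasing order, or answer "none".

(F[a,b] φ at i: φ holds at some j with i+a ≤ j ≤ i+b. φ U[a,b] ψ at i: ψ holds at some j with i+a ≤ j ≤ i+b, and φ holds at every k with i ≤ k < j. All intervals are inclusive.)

0, 1, 2, 3, 4, 8, 9

Evaluate at each i in [0,9]:
  i=0: ✓ (witness j=2)
  i=1: ✓ (witness j=2)
  i=2: ✓ (witness j=3)
  i=3: ✓ (witness j=4)
  i=4: ✓ (witness j=5)
  i=5: ✗ (none in [6,7])
  i=6: ✗ (none in [7,8])
  i=7: ✗ (none in [8,9])
  i=8: ✓ (witness j=10)
  i=9: ✓ (witness j=10)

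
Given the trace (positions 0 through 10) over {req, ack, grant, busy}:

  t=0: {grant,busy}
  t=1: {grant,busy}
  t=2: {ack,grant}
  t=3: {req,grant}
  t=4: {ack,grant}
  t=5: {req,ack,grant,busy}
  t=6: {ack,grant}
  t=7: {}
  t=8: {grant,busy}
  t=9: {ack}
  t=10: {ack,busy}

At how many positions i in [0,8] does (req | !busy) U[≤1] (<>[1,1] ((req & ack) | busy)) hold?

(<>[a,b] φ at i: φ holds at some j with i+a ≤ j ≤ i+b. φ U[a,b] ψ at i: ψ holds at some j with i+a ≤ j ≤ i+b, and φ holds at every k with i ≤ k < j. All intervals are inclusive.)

5

Evaluate at each i in [0,8]:
  i=0: ✓ (rhs at j=0)
  i=1: ✗ (no rhs in [1,2])
  i=2: ✗ (no rhs in [2,3])
  i=3: ✓ (rhs at j=4; lhs holds on [3,3])
  i=4: ✓ (rhs at j=4)
  i=5: ✗ (no rhs in [5,6])
  i=6: ✓ (rhs at j=7; lhs holds on [6,6])
  i=7: ✓ (rhs at j=7)
  i=8: ✗ (lhs fails at k=8 before rhs at j=9)
Positions where it holds: {0, 3, 4, 6, 7} → 5.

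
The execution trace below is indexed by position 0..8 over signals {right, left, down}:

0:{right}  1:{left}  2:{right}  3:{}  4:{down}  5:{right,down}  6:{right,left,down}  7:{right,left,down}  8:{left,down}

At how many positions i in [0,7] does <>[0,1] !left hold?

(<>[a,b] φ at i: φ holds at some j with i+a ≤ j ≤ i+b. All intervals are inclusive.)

6

Evaluate at each i in [0,7]:
  i=0: ✓ (witness j=0)
  i=1: ✓ (witness j=2)
  i=2: ✓ (witness j=2)
  i=3: ✓ (witness j=3)
  i=4: ✓ (witness j=4)
  i=5: ✓ (witness j=5)
  i=6: ✗ (none in [6,7])
  i=7: ✗ (none in [7,8])
Positions where it holds: {0, 1, 2, 3, 4, 5} → 6.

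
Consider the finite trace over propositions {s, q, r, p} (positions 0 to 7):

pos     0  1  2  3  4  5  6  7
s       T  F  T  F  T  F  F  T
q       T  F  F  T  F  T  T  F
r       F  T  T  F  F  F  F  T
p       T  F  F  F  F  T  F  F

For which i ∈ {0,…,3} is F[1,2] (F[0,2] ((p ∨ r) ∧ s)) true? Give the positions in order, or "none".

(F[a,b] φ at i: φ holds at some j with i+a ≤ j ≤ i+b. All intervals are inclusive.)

0, 1, 3

Evaluate at each i in [0,3]:
  i=0: ✓ (witness j=1)
  i=1: ✓ (witness j=2)
  i=2: ✗ (none in [3,4])
  i=3: ✓ (witness j=5)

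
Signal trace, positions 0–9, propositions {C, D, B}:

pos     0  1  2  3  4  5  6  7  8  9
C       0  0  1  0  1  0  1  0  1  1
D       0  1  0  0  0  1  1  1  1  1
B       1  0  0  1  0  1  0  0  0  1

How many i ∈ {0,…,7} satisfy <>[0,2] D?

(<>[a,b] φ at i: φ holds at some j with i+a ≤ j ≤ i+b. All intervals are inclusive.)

Evaluate at each i in [0,7]:
  i=0: ✓ (witness j=1)
  i=1: ✓ (witness j=1)
  i=2: ✗ (none in [2,4])
  i=3: ✓ (witness j=5)
  i=4: ✓ (witness j=5)
  i=5: ✓ (witness j=5)
  i=6: ✓ (witness j=6)
  i=7: ✓ (witness j=7)
Positions where it holds: {0, 1, 3, 4, 5, 6, 7} → 7.

7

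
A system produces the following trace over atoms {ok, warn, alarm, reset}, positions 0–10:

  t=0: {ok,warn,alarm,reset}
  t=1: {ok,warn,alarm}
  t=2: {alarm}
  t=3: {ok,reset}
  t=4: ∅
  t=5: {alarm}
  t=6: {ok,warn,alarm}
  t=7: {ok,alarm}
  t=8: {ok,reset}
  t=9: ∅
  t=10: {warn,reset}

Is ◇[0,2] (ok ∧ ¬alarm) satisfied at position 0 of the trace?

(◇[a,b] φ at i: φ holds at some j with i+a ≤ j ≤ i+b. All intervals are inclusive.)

No

Check (ok ∧ ¬alarm) at each j in [0,2]:
  j=0: false
  j=1: false
  j=2: false
No position in the window satisfies it → formula fails.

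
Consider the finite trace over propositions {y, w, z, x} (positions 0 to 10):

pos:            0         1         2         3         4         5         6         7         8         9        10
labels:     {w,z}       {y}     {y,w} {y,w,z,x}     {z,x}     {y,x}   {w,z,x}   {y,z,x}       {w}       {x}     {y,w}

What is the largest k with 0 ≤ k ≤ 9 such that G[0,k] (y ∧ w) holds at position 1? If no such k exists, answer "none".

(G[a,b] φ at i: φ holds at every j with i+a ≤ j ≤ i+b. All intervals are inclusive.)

(y ∧ w) must hold from j=1 onward; find where it first fails.
  j=1: fails → no k works.

none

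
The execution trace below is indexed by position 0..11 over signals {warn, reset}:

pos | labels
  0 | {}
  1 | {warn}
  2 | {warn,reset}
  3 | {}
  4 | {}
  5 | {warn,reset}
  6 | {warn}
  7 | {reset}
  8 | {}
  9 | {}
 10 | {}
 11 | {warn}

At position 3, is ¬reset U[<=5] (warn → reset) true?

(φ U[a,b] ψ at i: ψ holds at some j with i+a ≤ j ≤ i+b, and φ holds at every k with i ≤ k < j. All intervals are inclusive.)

Need some j in [3,8] with (warn → reset), and ¬reset at every k in [3,j-1].
  j=3: (warn → reset) holds; no prefix to check → satisfied.

Holds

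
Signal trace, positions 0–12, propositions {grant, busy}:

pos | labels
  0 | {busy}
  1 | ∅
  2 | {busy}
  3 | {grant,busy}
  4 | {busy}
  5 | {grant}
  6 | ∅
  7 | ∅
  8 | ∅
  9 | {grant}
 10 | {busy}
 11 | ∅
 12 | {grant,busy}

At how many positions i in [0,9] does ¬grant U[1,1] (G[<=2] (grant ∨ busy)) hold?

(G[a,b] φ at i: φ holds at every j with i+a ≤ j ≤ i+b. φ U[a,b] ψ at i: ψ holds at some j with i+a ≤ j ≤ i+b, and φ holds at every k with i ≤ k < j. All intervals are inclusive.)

Evaluate at each i in [0,9]:
  i=0: ✗ (no rhs in [1,1])
  i=1: ✓ (rhs at j=2; lhs holds on [1,1])
  i=2: ✓ (rhs at j=3; lhs holds on [2,2])
  i=3: ✗ (no rhs in [4,4])
  i=4: ✗ (no rhs in [5,5])
  i=5: ✗ (no rhs in [6,6])
  i=6: ✗ (no rhs in [7,7])
  i=7: ✗ (no rhs in [8,8])
  i=8: ✗ (no rhs in [9,9])
  i=9: ✗ (no rhs in [10,10])
Positions where it holds: {1, 2} → 2.

2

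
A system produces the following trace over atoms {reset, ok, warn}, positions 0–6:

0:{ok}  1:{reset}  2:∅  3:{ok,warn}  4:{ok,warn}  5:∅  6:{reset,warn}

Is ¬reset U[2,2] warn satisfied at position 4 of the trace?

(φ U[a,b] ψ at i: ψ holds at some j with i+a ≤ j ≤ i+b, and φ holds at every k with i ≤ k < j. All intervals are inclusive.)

Yes

Need some j in [6,6] with warn, and ¬reset at every k in [4,j-1].
  j=6: warn holds; ¬reset holds at every k in [4,5] → satisfied.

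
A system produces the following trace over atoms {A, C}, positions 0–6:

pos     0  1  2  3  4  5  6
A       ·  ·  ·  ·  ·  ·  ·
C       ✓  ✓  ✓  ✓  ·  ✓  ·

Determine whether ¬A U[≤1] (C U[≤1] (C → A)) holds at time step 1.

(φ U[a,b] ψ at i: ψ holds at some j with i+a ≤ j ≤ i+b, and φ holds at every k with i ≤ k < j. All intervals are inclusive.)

Need some j in [1,2] with (C U[≤1] (C → A)), and ¬A at every k in [1,j-1].
  j=1: (C U[≤1] (C → A)) — fails.
  j=2: (C U[≤1] (C → A)) — fails.
No j in the window works → until fails.

No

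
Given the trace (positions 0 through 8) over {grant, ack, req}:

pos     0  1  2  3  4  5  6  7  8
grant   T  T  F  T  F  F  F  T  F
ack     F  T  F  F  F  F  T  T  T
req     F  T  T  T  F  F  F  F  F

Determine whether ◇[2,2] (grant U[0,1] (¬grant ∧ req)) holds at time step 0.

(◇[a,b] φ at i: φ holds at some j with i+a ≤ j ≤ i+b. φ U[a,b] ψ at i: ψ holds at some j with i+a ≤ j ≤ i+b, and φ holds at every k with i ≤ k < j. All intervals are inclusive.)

Check (grant U[0,1] (¬grant ∧ req)) at each j in [2,2]:
  j=2: holds
Found at j=2 → formula holds.

True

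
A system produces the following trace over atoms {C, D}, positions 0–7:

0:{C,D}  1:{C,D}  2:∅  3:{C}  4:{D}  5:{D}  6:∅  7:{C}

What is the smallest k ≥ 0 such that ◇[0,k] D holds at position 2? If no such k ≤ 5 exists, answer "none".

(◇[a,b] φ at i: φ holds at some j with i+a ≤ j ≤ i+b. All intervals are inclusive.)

2

Scan j = 2,3,… for D:
  j=2: fails
  j=3: fails
  j=4: holds
First hit at j=4, so smallest k = 4-2 = 2.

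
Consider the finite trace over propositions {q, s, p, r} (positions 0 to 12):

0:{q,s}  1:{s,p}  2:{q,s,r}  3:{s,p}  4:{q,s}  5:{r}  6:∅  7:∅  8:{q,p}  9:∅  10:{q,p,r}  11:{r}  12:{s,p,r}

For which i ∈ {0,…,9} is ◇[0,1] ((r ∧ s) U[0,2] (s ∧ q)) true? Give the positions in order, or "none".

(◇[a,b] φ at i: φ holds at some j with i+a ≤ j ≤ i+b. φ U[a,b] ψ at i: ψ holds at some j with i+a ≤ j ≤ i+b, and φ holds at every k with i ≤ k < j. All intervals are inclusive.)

0, 1, 2, 3, 4

Evaluate at each i in [0,9]:
  i=0: ✓ (witness j=0)
  i=1: ✓ (witness j=2)
  i=2: ✓ (witness j=2)
  i=3: ✓ (witness j=4)
  i=4: ✓ (witness j=4)
  i=5: ✗ (none in [5,6])
  i=6: ✗ (none in [6,7])
  i=7: ✗ (none in [7,8])
  i=8: ✗ (none in [8,9])
  i=9: ✗ (none in [9,10])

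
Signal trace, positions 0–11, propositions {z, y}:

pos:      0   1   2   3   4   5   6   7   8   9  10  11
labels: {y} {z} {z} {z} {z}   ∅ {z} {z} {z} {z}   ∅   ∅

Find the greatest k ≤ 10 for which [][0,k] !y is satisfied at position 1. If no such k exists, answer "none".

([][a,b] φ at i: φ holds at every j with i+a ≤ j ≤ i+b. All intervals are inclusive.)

10

!y must hold from j=1 onward; find where it first fails.
  j=1: holds
  j=2: holds
  j=3: holds
  j=4: holds
  j=5: holds
  j=6: holds
  j=7: holds
  j=8: holds
  j=9: holds
  j=10: holds
  j=11: holds
Holds through j=11; largest k = 10.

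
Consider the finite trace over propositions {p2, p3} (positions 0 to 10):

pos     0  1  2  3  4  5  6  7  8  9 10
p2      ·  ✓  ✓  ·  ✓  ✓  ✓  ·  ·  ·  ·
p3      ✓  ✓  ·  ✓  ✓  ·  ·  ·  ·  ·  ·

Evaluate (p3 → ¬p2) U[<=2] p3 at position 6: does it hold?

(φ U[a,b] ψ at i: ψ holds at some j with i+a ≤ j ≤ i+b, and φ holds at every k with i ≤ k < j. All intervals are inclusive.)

Need some j in [6,8] with p3, and (p3 → ¬p2) at every k in [6,j-1].
  j=6: p3 false.
  j=7: p3 false.
  j=8: p3 false.
No j in the window works → until fails.

False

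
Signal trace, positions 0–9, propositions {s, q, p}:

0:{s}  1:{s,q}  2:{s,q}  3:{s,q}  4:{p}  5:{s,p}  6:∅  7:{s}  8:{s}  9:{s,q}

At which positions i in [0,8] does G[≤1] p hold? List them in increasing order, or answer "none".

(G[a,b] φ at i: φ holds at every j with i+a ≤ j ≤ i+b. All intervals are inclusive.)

Evaluate at each i in [0,8]:
  i=0: ✗ (fails at j=0)
  i=1: ✗ (fails at j=1)
  i=2: ✗ (fails at j=2)
  i=3: ✗ (fails at j=3)
  i=4: ✓ (all of [4,5])
  i=5: ✗ (fails at j=6)
  i=6: ✗ (fails at j=6)
  i=7: ✗ (fails at j=7)
  i=8: ✗ (fails at j=8)

4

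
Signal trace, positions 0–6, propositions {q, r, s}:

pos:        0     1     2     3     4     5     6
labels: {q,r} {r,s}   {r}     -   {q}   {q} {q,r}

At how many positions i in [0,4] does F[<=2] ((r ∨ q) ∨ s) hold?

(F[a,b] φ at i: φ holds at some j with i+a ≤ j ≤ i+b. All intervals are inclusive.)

5

Evaluate at each i in [0,4]:
  i=0: ✓ (witness j=0)
  i=1: ✓ (witness j=1)
  i=2: ✓ (witness j=2)
  i=3: ✓ (witness j=4)
  i=4: ✓ (witness j=4)
Positions where it holds: {0, 1, 2, 3, 4} → 5.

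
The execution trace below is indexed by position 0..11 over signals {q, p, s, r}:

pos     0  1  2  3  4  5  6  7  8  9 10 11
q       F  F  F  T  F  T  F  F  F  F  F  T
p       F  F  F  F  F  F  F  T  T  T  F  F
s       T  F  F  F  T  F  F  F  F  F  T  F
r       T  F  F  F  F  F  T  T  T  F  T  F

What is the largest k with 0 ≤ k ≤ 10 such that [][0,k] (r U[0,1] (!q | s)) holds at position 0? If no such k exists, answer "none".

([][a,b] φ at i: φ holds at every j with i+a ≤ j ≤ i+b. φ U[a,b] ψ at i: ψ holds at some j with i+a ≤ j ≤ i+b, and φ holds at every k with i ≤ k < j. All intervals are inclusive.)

(r U[0,1] (!q | s)) must hold from j=0 onward; find where it first fails.
  j=0: holds
  j=1: holds
  j=2: holds
  j=3: fails
Holds on [0,2], so largest k = 2.

2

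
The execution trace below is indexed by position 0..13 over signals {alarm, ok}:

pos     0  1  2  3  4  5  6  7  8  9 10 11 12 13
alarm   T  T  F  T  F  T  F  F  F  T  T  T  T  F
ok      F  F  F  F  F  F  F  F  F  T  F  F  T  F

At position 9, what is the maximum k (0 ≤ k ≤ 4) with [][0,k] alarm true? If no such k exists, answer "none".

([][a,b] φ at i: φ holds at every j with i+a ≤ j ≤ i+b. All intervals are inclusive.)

alarm must hold from j=9 onward; find where it first fails.
  j=9: holds
  j=10: holds
  j=11: holds
  j=12: holds
  j=13: fails
Holds on [9,12], so largest k = 3.

3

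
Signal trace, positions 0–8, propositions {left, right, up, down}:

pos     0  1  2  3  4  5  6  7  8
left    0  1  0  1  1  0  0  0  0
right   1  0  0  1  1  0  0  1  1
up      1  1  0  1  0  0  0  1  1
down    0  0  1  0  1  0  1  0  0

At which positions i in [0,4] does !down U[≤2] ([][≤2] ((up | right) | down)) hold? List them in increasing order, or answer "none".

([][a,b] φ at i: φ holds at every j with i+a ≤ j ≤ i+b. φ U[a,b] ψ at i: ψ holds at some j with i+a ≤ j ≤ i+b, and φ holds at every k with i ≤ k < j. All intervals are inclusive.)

Evaluate at each i in [0,4]:
  i=0: ✓ (rhs at j=0)
  i=1: ✓ (rhs at j=1)
  i=2: ✓ (rhs at j=2)
  i=3: ✗ (no rhs in [3,5])
  i=4: ✗ (lhs fails at k=4 before rhs at j=6)

0, 1, 2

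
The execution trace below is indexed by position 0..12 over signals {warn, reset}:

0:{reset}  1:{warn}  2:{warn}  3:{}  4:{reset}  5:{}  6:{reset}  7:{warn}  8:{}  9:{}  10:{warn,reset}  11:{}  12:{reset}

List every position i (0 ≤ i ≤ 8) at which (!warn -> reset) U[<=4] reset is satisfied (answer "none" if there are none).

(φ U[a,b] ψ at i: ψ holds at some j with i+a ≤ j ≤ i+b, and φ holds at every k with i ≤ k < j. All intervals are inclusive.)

0, 4, 6

Evaluate at each i in [0,8]:
  i=0: ✓ (rhs at j=0)
  i=1: ✗ (lhs fails at k=3 before rhs at j=4)
  i=2: ✗ (lhs fails at k=3 before rhs at j=4)
  i=3: ✗ (lhs fails at k=3 before rhs at j=4)
  i=4: ✓ (rhs at j=4)
  i=5: ✗ (lhs fails at k=5 before rhs at j=6)
  i=6: ✓ (rhs at j=6)
  i=7: ✗ (lhs fails at k=8 before rhs at j=10)
  i=8: ✗ (lhs fails at k=8 before rhs at j=10)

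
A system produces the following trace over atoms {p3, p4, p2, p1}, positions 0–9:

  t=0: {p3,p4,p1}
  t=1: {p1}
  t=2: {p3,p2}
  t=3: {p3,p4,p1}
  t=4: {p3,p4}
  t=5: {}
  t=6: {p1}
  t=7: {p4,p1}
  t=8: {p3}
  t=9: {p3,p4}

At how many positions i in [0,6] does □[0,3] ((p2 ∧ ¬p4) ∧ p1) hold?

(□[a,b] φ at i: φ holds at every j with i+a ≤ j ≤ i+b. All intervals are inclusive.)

Evaluate at each i in [0,6]:
  i=0: ✗ (fails at j=0)
  i=1: ✗ (fails at j=1)
  i=2: ✗ (fails at j=2)
  i=3: ✗ (fails at j=3)
  i=4: ✗ (fails at j=4)
  i=5: ✗ (fails at j=5)
  i=6: ✗ (fails at j=6)
Positions where it holds: {} → 0.

0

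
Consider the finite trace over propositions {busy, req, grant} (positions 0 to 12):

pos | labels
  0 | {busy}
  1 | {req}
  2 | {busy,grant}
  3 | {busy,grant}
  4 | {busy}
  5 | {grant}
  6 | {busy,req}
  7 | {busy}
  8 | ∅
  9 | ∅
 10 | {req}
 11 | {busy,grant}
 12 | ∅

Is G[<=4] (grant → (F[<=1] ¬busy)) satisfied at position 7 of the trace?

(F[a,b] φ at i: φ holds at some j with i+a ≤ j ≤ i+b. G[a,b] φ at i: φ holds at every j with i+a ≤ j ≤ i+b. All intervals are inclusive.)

Check (grant → (F[<=1] ¬busy)) at every j in [7,11]:
  j=7: antecedent false → ✓
  j=8: antecedent false → ✓
  j=9: antecedent false → ✓
  j=10: antecedent false → ✓
  j=11: antecedent true; consequent holds (witness at 12) → ✓
All positions satisfy it → formula holds.

Holds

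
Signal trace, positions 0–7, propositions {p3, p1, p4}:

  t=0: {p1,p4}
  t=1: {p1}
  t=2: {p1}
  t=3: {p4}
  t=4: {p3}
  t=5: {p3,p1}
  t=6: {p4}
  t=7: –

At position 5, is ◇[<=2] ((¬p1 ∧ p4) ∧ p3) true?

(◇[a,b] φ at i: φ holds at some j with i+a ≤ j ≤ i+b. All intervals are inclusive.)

Check ((¬p1 ∧ p4) ∧ p3) at each j in [5,7]:
  j=5: false
  j=6: false
  j=7: false
No position in the window satisfies it → formula fails.

Does not hold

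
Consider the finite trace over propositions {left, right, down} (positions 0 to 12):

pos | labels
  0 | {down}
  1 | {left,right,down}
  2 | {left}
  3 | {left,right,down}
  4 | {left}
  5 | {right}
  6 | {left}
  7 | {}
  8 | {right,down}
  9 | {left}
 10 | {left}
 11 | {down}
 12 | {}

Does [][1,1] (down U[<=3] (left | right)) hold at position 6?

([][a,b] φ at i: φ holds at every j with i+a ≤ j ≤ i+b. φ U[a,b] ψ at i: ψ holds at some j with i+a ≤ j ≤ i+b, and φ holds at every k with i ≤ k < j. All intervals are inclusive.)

No

Check (down U[<=3] (left | right)) at every j in [7,7]:
  j=7: fails
Fails at j=7 → formula fails.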